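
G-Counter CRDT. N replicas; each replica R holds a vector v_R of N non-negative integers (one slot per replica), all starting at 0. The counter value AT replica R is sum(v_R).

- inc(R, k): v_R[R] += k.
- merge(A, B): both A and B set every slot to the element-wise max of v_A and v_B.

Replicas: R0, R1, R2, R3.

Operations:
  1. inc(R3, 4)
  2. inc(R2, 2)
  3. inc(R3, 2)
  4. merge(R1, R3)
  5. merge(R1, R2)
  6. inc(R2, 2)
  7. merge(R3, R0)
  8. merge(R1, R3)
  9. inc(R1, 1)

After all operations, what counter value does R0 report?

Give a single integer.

Answer: 6

Derivation:
Op 1: inc R3 by 4 -> R3=(0,0,0,4) value=4
Op 2: inc R2 by 2 -> R2=(0,0,2,0) value=2
Op 3: inc R3 by 2 -> R3=(0,0,0,6) value=6
Op 4: merge R1<->R3 -> R1=(0,0,0,6) R3=(0,0,0,6)
Op 5: merge R1<->R2 -> R1=(0,0,2,6) R2=(0,0,2,6)
Op 6: inc R2 by 2 -> R2=(0,0,4,6) value=10
Op 7: merge R3<->R0 -> R3=(0,0,0,6) R0=(0,0,0,6)
Op 8: merge R1<->R3 -> R1=(0,0,2,6) R3=(0,0,2,6)
Op 9: inc R1 by 1 -> R1=(0,1,2,6) value=9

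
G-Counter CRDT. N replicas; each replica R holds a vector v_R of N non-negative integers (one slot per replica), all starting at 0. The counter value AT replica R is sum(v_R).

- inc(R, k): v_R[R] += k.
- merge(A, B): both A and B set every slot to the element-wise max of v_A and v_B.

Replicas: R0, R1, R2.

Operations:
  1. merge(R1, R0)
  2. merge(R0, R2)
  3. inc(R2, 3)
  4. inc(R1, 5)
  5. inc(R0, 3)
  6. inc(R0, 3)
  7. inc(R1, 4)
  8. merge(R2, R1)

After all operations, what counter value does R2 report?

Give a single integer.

Op 1: merge R1<->R0 -> R1=(0,0,0) R0=(0,0,0)
Op 2: merge R0<->R2 -> R0=(0,0,0) R2=(0,0,0)
Op 3: inc R2 by 3 -> R2=(0,0,3) value=3
Op 4: inc R1 by 5 -> R1=(0,5,0) value=5
Op 5: inc R0 by 3 -> R0=(3,0,0) value=3
Op 6: inc R0 by 3 -> R0=(6,0,0) value=6
Op 7: inc R1 by 4 -> R1=(0,9,0) value=9
Op 8: merge R2<->R1 -> R2=(0,9,3) R1=(0,9,3)

Answer: 12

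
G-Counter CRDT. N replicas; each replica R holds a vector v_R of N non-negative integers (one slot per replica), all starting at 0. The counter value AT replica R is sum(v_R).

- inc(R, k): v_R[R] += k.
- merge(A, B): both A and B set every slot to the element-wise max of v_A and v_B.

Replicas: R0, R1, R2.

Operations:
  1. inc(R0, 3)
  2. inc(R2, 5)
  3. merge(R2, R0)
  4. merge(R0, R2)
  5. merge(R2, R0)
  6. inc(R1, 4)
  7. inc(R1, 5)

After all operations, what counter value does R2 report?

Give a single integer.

Op 1: inc R0 by 3 -> R0=(3,0,0) value=3
Op 2: inc R2 by 5 -> R2=(0,0,5) value=5
Op 3: merge R2<->R0 -> R2=(3,0,5) R0=(3,0,5)
Op 4: merge R0<->R2 -> R0=(3,0,5) R2=(3,0,5)
Op 5: merge R2<->R0 -> R2=(3,0,5) R0=(3,0,5)
Op 6: inc R1 by 4 -> R1=(0,4,0) value=4
Op 7: inc R1 by 5 -> R1=(0,9,0) value=9

Answer: 8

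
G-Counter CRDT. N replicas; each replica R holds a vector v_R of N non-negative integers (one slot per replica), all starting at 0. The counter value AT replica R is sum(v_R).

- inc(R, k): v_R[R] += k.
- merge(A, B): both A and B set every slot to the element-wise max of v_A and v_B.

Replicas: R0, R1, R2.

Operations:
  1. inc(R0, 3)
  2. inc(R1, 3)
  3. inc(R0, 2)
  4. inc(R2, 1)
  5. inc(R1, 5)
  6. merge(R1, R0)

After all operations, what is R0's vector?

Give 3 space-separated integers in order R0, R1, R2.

Op 1: inc R0 by 3 -> R0=(3,0,0) value=3
Op 2: inc R1 by 3 -> R1=(0,3,0) value=3
Op 3: inc R0 by 2 -> R0=(5,0,0) value=5
Op 4: inc R2 by 1 -> R2=(0,0,1) value=1
Op 5: inc R1 by 5 -> R1=(0,8,0) value=8
Op 6: merge R1<->R0 -> R1=(5,8,0) R0=(5,8,0)

Answer: 5 8 0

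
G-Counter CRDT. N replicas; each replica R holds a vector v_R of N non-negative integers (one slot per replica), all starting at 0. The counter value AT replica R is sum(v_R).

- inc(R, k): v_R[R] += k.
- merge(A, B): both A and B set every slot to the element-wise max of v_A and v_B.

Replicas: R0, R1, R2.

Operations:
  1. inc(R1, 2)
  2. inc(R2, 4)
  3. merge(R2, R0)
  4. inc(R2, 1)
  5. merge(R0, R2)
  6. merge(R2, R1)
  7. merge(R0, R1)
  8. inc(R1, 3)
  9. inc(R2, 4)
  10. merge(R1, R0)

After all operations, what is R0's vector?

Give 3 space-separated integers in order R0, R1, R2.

Answer: 0 5 5

Derivation:
Op 1: inc R1 by 2 -> R1=(0,2,0) value=2
Op 2: inc R2 by 4 -> R2=(0,0,4) value=4
Op 3: merge R2<->R0 -> R2=(0,0,4) R0=(0,0,4)
Op 4: inc R2 by 1 -> R2=(0,0,5) value=5
Op 5: merge R0<->R2 -> R0=(0,0,5) R2=(0,0,5)
Op 6: merge R2<->R1 -> R2=(0,2,5) R1=(0,2,5)
Op 7: merge R0<->R1 -> R0=(0,2,5) R1=(0,2,5)
Op 8: inc R1 by 3 -> R1=(0,5,5) value=10
Op 9: inc R2 by 4 -> R2=(0,2,9) value=11
Op 10: merge R1<->R0 -> R1=(0,5,5) R0=(0,5,5)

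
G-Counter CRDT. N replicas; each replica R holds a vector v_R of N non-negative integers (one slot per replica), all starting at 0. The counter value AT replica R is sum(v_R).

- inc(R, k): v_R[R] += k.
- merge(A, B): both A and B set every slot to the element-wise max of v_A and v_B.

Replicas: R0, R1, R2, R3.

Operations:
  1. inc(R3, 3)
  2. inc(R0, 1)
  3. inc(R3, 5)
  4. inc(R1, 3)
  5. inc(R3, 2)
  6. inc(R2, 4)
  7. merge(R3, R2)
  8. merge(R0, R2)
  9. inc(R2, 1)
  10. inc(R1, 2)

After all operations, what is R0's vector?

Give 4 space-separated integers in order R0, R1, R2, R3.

Op 1: inc R3 by 3 -> R3=(0,0,0,3) value=3
Op 2: inc R0 by 1 -> R0=(1,0,0,0) value=1
Op 3: inc R3 by 5 -> R3=(0,0,0,8) value=8
Op 4: inc R1 by 3 -> R1=(0,3,0,0) value=3
Op 5: inc R3 by 2 -> R3=(0,0,0,10) value=10
Op 6: inc R2 by 4 -> R2=(0,0,4,0) value=4
Op 7: merge R3<->R2 -> R3=(0,0,4,10) R2=(0,0,4,10)
Op 8: merge R0<->R2 -> R0=(1,0,4,10) R2=(1,0,4,10)
Op 9: inc R2 by 1 -> R2=(1,0,5,10) value=16
Op 10: inc R1 by 2 -> R1=(0,5,0,0) value=5

Answer: 1 0 4 10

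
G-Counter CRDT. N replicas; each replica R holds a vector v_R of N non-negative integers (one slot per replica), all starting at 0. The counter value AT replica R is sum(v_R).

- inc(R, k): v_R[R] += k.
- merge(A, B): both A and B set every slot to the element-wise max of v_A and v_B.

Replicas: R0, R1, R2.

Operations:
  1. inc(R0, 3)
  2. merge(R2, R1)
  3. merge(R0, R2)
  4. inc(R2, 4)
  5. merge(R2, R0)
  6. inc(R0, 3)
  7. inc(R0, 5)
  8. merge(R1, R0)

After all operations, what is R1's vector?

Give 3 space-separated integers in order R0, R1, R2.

Answer: 11 0 4

Derivation:
Op 1: inc R0 by 3 -> R0=(3,0,0) value=3
Op 2: merge R2<->R1 -> R2=(0,0,0) R1=(0,0,0)
Op 3: merge R0<->R2 -> R0=(3,0,0) R2=(3,0,0)
Op 4: inc R2 by 4 -> R2=(3,0,4) value=7
Op 5: merge R2<->R0 -> R2=(3,0,4) R0=(3,0,4)
Op 6: inc R0 by 3 -> R0=(6,0,4) value=10
Op 7: inc R0 by 5 -> R0=(11,0,4) value=15
Op 8: merge R1<->R0 -> R1=(11,0,4) R0=(11,0,4)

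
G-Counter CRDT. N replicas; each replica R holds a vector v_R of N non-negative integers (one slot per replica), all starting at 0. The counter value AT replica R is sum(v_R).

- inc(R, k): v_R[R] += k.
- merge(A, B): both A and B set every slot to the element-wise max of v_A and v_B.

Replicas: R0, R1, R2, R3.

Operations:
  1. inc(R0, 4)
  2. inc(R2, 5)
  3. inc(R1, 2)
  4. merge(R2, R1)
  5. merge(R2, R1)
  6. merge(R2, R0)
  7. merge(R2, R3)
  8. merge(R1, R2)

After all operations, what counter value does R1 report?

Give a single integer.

Answer: 11

Derivation:
Op 1: inc R0 by 4 -> R0=(4,0,0,0) value=4
Op 2: inc R2 by 5 -> R2=(0,0,5,0) value=5
Op 3: inc R1 by 2 -> R1=(0,2,0,0) value=2
Op 4: merge R2<->R1 -> R2=(0,2,5,0) R1=(0,2,5,0)
Op 5: merge R2<->R1 -> R2=(0,2,5,0) R1=(0,2,5,0)
Op 6: merge R2<->R0 -> R2=(4,2,5,0) R0=(4,2,5,0)
Op 7: merge R2<->R3 -> R2=(4,2,5,0) R3=(4,2,5,0)
Op 8: merge R1<->R2 -> R1=(4,2,5,0) R2=(4,2,5,0)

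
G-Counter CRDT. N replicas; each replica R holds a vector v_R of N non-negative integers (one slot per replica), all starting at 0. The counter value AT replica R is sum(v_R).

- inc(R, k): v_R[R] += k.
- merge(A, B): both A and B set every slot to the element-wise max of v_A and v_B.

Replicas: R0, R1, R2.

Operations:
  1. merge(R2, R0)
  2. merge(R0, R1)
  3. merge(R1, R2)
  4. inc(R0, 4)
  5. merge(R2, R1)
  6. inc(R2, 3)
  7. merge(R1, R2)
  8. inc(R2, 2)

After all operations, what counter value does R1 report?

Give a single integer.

Op 1: merge R2<->R0 -> R2=(0,0,0) R0=(0,0,0)
Op 2: merge R0<->R1 -> R0=(0,0,0) R1=(0,0,0)
Op 3: merge R1<->R2 -> R1=(0,0,0) R2=(0,0,0)
Op 4: inc R0 by 4 -> R0=(4,0,0) value=4
Op 5: merge R2<->R1 -> R2=(0,0,0) R1=(0,0,0)
Op 6: inc R2 by 3 -> R2=(0,0,3) value=3
Op 7: merge R1<->R2 -> R1=(0,0,3) R2=(0,0,3)
Op 8: inc R2 by 2 -> R2=(0,0,5) value=5

Answer: 3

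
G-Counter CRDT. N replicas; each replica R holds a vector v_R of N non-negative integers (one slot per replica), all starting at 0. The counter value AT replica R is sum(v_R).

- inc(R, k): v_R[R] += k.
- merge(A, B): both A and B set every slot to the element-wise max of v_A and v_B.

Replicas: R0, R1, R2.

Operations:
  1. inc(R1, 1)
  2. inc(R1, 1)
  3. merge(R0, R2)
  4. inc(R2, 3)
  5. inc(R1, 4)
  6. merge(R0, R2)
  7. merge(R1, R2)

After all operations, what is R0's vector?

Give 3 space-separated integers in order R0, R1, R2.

Op 1: inc R1 by 1 -> R1=(0,1,0) value=1
Op 2: inc R1 by 1 -> R1=(0,2,0) value=2
Op 3: merge R0<->R2 -> R0=(0,0,0) R2=(0,0,0)
Op 4: inc R2 by 3 -> R2=(0,0,3) value=3
Op 5: inc R1 by 4 -> R1=(0,6,0) value=6
Op 6: merge R0<->R2 -> R0=(0,0,3) R2=(0,0,3)
Op 7: merge R1<->R2 -> R1=(0,6,3) R2=(0,6,3)

Answer: 0 0 3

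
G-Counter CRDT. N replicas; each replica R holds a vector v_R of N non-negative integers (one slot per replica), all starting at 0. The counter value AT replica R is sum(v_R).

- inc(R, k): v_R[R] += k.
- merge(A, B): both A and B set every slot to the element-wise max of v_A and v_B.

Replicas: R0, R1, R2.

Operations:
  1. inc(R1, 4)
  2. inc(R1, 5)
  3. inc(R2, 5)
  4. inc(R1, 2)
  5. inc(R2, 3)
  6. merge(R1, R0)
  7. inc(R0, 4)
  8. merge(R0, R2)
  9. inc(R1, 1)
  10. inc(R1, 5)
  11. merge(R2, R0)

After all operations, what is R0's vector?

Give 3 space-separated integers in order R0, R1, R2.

Op 1: inc R1 by 4 -> R1=(0,4,0) value=4
Op 2: inc R1 by 5 -> R1=(0,9,0) value=9
Op 3: inc R2 by 5 -> R2=(0,0,5) value=5
Op 4: inc R1 by 2 -> R1=(0,11,0) value=11
Op 5: inc R2 by 3 -> R2=(0,0,8) value=8
Op 6: merge R1<->R0 -> R1=(0,11,0) R0=(0,11,0)
Op 7: inc R0 by 4 -> R0=(4,11,0) value=15
Op 8: merge R0<->R2 -> R0=(4,11,8) R2=(4,11,8)
Op 9: inc R1 by 1 -> R1=(0,12,0) value=12
Op 10: inc R1 by 5 -> R1=(0,17,0) value=17
Op 11: merge R2<->R0 -> R2=(4,11,8) R0=(4,11,8)

Answer: 4 11 8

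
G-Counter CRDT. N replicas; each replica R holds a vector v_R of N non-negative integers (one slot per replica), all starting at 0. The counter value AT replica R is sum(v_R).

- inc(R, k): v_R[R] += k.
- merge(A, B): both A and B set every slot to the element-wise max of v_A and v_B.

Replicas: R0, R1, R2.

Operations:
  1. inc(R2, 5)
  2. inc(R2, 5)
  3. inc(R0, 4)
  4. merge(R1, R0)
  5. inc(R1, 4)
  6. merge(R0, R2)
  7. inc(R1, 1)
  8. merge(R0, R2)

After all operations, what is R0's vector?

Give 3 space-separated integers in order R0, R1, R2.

Answer: 4 0 10

Derivation:
Op 1: inc R2 by 5 -> R2=(0,0,5) value=5
Op 2: inc R2 by 5 -> R2=(0,0,10) value=10
Op 3: inc R0 by 4 -> R0=(4,0,0) value=4
Op 4: merge R1<->R0 -> R1=(4,0,0) R0=(4,0,0)
Op 5: inc R1 by 4 -> R1=(4,4,0) value=8
Op 6: merge R0<->R2 -> R0=(4,0,10) R2=(4,0,10)
Op 7: inc R1 by 1 -> R1=(4,5,0) value=9
Op 8: merge R0<->R2 -> R0=(4,0,10) R2=(4,0,10)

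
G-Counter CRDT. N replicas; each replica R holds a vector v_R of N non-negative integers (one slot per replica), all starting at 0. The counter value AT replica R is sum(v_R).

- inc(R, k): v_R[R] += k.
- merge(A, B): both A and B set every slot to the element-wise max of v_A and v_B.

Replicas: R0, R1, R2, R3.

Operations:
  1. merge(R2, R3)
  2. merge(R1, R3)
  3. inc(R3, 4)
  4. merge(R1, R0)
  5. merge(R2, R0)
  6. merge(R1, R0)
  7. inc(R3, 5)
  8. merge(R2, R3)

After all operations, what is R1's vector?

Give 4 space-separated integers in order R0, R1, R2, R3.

Op 1: merge R2<->R3 -> R2=(0,0,0,0) R3=(0,0,0,0)
Op 2: merge R1<->R3 -> R1=(0,0,0,0) R3=(0,0,0,0)
Op 3: inc R3 by 4 -> R3=(0,0,0,4) value=4
Op 4: merge R1<->R0 -> R1=(0,0,0,0) R0=(0,0,0,0)
Op 5: merge R2<->R0 -> R2=(0,0,0,0) R0=(0,0,0,0)
Op 6: merge R1<->R0 -> R1=(0,0,0,0) R0=(0,0,0,0)
Op 7: inc R3 by 5 -> R3=(0,0,0,9) value=9
Op 8: merge R2<->R3 -> R2=(0,0,0,9) R3=(0,0,0,9)

Answer: 0 0 0 0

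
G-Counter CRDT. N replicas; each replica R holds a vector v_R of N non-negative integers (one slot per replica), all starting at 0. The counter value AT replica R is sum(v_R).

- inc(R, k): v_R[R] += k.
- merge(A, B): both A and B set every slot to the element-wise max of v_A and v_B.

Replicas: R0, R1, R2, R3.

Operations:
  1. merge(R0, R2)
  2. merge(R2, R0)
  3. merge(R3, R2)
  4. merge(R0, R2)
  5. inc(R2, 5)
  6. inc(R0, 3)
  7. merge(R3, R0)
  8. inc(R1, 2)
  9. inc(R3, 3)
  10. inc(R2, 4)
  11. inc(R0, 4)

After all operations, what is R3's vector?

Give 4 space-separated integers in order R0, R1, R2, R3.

Answer: 3 0 0 3

Derivation:
Op 1: merge R0<->R2 -> R0=(0,0,0,0) R2=(0,0,0,0)
Op 2: merge R2<->R0 -> R2=(0,0,0,0) R0=(0,0,0,0)
Op 3: merge R3<->R2 -> R3=(0,0,0,0) R2=(0,0,0,0)
Op 4: merge R0<->R2 -> R0=(0,0,0,0) R2=(0,0,0,0)
Op 5: inc R2 by 5 -> R2=(0,0,5,0) value=5
Op 6: inc R0 by 3 -> R0=(3,0,0,0) value=3
Op 7: merge R3<->R0 -> R3=(3,0,0,0) R0=(3,0,0,0)
Op 8: inc R1 by 2 -> R1=(0,2,0,0) value=2
Op 9: inc R3 by 3 -> R3=(3,0,0,3) value=6
Op 10: inc R2 by 4 -> R2=(0,0,9,0) value=9
Op 11: inc R0 by 4 -> R0=(7,0,0,0) value=7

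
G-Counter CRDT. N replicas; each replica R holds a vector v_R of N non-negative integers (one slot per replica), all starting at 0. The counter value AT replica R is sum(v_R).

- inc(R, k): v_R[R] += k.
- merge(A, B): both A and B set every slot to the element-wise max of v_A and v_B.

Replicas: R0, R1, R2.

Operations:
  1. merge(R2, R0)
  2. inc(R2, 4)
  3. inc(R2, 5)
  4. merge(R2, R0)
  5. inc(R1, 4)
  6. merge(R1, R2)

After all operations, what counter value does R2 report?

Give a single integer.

Answer: 13

Derivation:
Op 1: merge R2<->R0 -> R2=(0,0,0) R0=(0,0,0)
Op 2: inc R2 by 4 -> R2=(0,0,4) value=4
Op 3: inc R2 by 5 -> R2=(0,0,9) value=9
Op 4: merge R2<->R0 -> R2=(0,0,9) R0=(0,0,9)
Op 5: inc R1 by 4 -> R1=(0,4,0) value=4
Op 6: merge R1<->R2 -> R1=(0,4,9) R2=(0,4,9)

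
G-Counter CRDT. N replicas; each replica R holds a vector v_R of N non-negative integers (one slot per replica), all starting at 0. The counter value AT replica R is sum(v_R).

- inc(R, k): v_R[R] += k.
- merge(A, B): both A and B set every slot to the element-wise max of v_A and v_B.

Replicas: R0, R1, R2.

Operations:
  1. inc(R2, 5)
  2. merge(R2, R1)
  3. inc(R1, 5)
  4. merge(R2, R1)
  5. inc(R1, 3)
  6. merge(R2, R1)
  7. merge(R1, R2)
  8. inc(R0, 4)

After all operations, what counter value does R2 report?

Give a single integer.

Answer: 13

Derivation:
Op 1: inc R2 by 5 -> R2=(0,0,5) value=5
Op 2: merge R2<->R1 -> R2=(0,0,5) R1=(0,0,5)
Op 3: inc R1 by 5 -> R1=(0,5,5) value=10
Op 4: merge R2<->R1 -> R2=(0,5,5) R1=(0,5,5)
Op 5: inc R1 by 3 -> R1=(0,8,5) value=13
Op 6: merge R2<->R1 -> R2=(0,8,5) R1=(0,8,5)
Op 7: merge R1<->R2 -> R1=(0,8,5) R2=(0,8,5)
Op 8: inc R0 by 4 -> R0=(4,0,0) value=4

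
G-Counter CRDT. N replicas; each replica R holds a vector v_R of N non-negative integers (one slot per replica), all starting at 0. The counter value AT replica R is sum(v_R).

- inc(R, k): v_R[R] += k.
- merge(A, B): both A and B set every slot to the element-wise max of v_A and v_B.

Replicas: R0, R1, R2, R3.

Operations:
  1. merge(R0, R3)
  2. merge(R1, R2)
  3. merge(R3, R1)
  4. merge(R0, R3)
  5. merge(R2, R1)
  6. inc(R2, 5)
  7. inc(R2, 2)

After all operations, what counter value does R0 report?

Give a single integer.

Answer: 0

Derivation:
Op 1: merge R0<->R3 -> R0=(0,0,0,0) R3=(0,0,0,0)
Op 2: merge R1<->R2 -> R1=(0,0,0,0) R2=(0,0,0,0)
Op 3: merge R3<->R1 -> R3=(0,0,0,0) R1=(0,0,0,0)
Op 4: merge R0<->R3 -> R0=(0,0,0,0) R3=(0,0,0,0)
Op 5: merge R2<->R1 -> R2=(0,0,0,0) R1=(0,0,0,0)
Op 6: inc R2 by 5 -> R2=(0,0,5,0) value=5
Op 7: inc R2 by 2 -> R2=(0,0,7,0) value=7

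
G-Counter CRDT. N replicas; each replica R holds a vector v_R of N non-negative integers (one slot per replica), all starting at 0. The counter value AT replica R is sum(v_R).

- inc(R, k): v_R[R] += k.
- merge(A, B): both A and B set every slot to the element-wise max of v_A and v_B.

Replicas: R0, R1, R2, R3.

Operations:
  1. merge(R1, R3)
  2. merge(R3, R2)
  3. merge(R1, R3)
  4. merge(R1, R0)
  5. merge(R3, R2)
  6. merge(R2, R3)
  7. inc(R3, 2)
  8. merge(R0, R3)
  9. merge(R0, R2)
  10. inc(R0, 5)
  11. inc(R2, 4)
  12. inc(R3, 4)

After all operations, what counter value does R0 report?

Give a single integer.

Op 1: merge R1<->R3 -> R1=(0,0,0,0) R3=(0,0,0,0)
Op 2: merge R3<->R2 -> R3=(0,0,0,0) R2=(0,0,0,0)
Op 3: merge R1<->R3 -> R1=(0,0,0,0) R3=(0,0,0,0)
Op 4: merge R1<->R0 -> R1=(0,0,0,0) R0=(0,0,0,0)
Op 5: merge R3<->R2 -> R3=(0,0,0,0) R2=(0,0,0,0)
Op 6: merge R2<->R3 -> R2=(0,0,0,0) R3=(0,0,0,0)
Op 7: inc R3 by 2 -> R3=(0,0,0,2) value=2
Op 8: merge R0<->R3 -> R0=(0,0,0,2) R3=(0,0,0,2)
Op 9: merge R0<->R2 -> R0=(0,0,0,2) R2=(0,0,0,2)
Op 10: inc R0 by 5 -> R0=(5,0,0,2) value=7
Op 11: inc R2 by 4 -> R2=(0,0,4,2) value=6
Op 12: inc R3 by 4 -> R3=(0,0,0,6) value=6

Answer: 7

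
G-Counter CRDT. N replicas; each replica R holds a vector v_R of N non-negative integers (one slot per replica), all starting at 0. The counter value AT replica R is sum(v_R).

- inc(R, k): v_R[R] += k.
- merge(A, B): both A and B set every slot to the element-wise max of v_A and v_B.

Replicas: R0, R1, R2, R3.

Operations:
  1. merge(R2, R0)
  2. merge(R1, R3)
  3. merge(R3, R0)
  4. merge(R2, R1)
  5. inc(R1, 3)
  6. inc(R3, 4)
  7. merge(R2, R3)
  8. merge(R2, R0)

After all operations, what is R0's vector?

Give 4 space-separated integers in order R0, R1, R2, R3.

Op 1: merge R2<->R0 -> R2=(0,0,0,0) R0=(0,0,0,0)
Op 2: merge R1<->R3 -> R1=(0,0,0,0) R3=(0,0,0,0)
Op 3: merge R3<->R0 -> R3=(0,0,0,0) R0=(0,0,0,0)
Op 4: merge R2<->R1 -> R2=(0,0,0,0) R1=(0,0,0,0)
Op 5: inc R1 by 3 -> R1=(0,3,0,0) value=3
Op 6: inc R3 by 4 -> R3=(0,0,0,4) value=4
Op 7: merge R2<->R3 -> R2=(0,0,0,4) R3=(0,0,0,4)
Op 8: merge R2<->R0 -> R2=(0,0,0,4) R0=(0,0,0,4)

Answer: 0 0 0 4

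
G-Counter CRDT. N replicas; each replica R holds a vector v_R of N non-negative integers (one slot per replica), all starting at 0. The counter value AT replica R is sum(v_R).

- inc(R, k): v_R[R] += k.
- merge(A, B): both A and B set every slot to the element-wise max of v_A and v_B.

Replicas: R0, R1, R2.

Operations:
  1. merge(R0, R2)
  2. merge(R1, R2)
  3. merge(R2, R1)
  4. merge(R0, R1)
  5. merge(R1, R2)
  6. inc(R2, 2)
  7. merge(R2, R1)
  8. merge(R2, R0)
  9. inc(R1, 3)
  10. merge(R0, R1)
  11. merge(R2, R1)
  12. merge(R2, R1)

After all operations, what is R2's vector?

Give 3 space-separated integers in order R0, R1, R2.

Op 1: merge R0<->R2 -> R0=(0,0,0) R2=(0,0,0)
Op 2: merge R1<->R2 -> R1=(0,0,0) R2=(0,0,0)
Op 3: merge R2<->R1 -> R2=(0,0,0) R1=(0,0,0)
Op 4: merge R0<->R1 -> R0=(0,0,0) R1=(0,0,0)
Op 5: merge R1<->R2 -> R1=(0,0,0) R2=(0,0,0)
Op 6: inc R2 by 2 -> R2=(0,0,2) value=2
Op 7: merge R2<->R1 -> R2=(0,0,2) R1=(0,0,2)
Op 8: merge R2<->R0 -> R2=(0,0,2) R0=(0,0,2)
Op 9: inc R1 by 3 -> R1=(0,3,2) value=5
Op 10: merge R0<->R1 -> R0=(0,3,2) R1=(0,3,2)
Op 11: merge R2<->R1 -> R2=(0,3,2) R1=(0,3,2)
Op 12: merge R2<->R1 -> R2=(0,3,2) R1=(0,3,2)

Answer: 0 3 2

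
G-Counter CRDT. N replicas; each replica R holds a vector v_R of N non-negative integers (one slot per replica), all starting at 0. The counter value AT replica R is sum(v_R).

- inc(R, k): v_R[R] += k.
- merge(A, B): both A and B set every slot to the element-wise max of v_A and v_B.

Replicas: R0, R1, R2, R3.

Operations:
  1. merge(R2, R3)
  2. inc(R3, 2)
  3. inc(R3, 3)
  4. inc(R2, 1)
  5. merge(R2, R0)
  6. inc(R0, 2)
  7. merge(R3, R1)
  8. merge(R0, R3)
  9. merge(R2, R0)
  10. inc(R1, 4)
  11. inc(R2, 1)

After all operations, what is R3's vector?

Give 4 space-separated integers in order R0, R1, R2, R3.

Answer: 2 0 1 5

Derivation:
Op 1: merge R2<->R3 -> R2=(0,0,0,0) R3=(0,0,0,0)
Op 2: inc R3 by 2 -> R3=(0,0,0,2) value=2
Op 3: inc R3 by 3 -> R3=(0,0,0,5) value=5
Op 4: inc R2 by 1 -> R2=(0,0,1,0) value=1
Op 5: merge R2<->R0 -> R2=(0,0,1,0) R0=(0,0,1,0)
Op 6: inc R0 by 2 -> R0=(2,0,1,0) value=3
Op 7: merge R3<->R1 -> R3=(0,0,0,5) R1=(0,0,0,5)
Op 8: merge R0<->R3 -> R0=(2,0,1,5) R3=(2,0,1,5)
Op 9: merge R2<->R0 -> R2=(2,0,1,5) R0=(2,0,1,5)
Op 10: inc R1 by 4 -> R1=(0,4,0,5) value=9
Op 11: inc R2 by 1 -> R2=(2,0,2,5) value=9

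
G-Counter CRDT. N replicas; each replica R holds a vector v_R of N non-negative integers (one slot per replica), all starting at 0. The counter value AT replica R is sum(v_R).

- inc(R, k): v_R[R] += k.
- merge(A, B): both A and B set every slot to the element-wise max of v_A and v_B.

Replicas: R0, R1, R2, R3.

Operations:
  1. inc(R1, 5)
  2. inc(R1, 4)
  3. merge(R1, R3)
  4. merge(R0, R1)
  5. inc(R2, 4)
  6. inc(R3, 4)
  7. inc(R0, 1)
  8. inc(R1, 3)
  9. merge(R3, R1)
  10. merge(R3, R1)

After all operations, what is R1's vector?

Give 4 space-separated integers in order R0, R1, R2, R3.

Answer: 0 12 0 4

Derivation:
Op 1: inc R1 by 5 -> R1=(0,5,0,0) value=5
Op 2: inc R1 by 4 -> R1=(0,9,0,0) value=9
Op 3: merge R1<->R3 -> R1=(0,9,0,0) R3=(0,9,0,0)
Op 4: merge R0<->R1 -> R0=(0,9,0,0) R1=(0,9,0,0)
Op 5: inc R2 by 4 -> R2=(0,0,4,0) value=4
Op 6: inc R3 by 4 -> R3=(0,9,0,4) value=13
Op 7: inc R0 by 1 -> R0=(1,9,0,0) value=10
Op 8: inc R1 by 3 -> R1=(0,12,0,0) value=12
Op 9: merge R3<->R1 -> R3=(0,12,0,4) R1=(0,12,0,4)
Op 10: merge R3<->R1 -> R3=(0,12,0,4) R1=(0,12,0,4)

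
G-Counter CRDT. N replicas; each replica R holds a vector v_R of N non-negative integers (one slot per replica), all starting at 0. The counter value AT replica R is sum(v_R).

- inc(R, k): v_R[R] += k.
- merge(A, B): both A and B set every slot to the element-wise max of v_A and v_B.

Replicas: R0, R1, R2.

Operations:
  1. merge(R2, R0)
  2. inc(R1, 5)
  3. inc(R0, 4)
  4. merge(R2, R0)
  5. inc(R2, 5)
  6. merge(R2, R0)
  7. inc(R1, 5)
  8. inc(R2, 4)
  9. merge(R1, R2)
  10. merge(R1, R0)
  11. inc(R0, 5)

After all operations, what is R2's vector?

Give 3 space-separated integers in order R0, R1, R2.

Op 1: merge R2<->R0 -> R2=(0,0,0) R0=(0,0,0)
Op 2: inc R1 by 5 -> R1=(0,5,0) value=5
Op 3: inc R0 by 4 -> R0=(4,0,0) value=4
Op 4: merge R2<->R0 -> R2=(4,0,0) R0=(4,0,0)
Op 5: inc R2 by 5 -> R2=(4,0,5) value=9
Op 6: merge R2<->R0 -> R2=(4,0,5) R0=(4,0,5)
Op 7: inc R1 by 5 -> R1=(0,10,0) value=10
Op 8: inc R2 by 4 -> R2=(4,0,9) value=13
Op 9: merge R1<->R2 -> R1=(4,10,9) R2=(4,10,9)
Op 10: merge R1<->R0 -> R1=(4,10,9) R0=(4,10,9)
Op 11: inc R0 by 5 -> R0=(9,10,9) value=28

Answer: 4 10 9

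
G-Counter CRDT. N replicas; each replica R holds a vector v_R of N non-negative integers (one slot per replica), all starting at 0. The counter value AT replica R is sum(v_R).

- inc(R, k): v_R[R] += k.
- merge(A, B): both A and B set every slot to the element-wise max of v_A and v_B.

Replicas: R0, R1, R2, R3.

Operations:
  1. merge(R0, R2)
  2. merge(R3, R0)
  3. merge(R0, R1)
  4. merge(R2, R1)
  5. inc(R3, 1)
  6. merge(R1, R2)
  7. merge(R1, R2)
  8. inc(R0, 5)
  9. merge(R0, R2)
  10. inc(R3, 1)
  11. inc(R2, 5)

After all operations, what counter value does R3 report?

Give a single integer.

Op 1: merge R0<->R2 -> R0=(0,0,0,0) R2=(0,0,0,0)
Op 2: merge R3<->R0 -> R3=(0,0,0,0) R0=(0,0,0,0)
Op 3: merge R0<->R1 -> R0=(0,0,0,0) R1=(0,0,0,0)
Op 4: merge R2<->R1 -> R2=(0,0,0,0) R1=(0,0,0,0)
Op 5: inc R3 by 1 -> R3=(0,0,0,1) value=1
Op 6: merge R1<->R2 -> R1=(0,0,0,0) R2=(0,0,0,0)
Op 7: merge R1<->R2 -> R1=(0,0,0,0) R2=(0,0,0,0)
Op 8: inc R0 by 5 -> R0=(5,0,0,0) value=5
Op 9: merge R0<->R2 -> R0=(5,0,0,0) R2=(5,0,0,0)
Op 10: inc R3 by 1 -> R3=(0,0,0,2) value=2
Op 11: inc R2 by 5 -> R2=(5,0,5,0) value=10

Answer: 2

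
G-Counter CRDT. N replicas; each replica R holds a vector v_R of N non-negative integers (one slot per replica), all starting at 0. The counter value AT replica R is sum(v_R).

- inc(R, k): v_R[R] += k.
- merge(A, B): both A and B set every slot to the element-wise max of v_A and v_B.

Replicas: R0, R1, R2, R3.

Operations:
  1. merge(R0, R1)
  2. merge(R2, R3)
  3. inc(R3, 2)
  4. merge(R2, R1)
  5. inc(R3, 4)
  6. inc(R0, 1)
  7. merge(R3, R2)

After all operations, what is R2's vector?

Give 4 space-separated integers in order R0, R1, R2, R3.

Answer: 0 0 0 6

Derivation:
Op 1: merge R0<->R1 -> R0=(0,0,0,0) R1=(0,0,0,0)
Op 2: merge R2<->R3 -> R2=(0,0,0,0) R3=(0,0,0,0)
Op 3: inc R3 by 2 -> R3=(0,0,0,2) value=2
Op 4: merge R2<->R1 -> R2=(0,0,0,0) R1=(0,0,0,0)
Op 5: inc R3 by 4 -> R3=(0,0,0,6) value=6
Op 6: inc R0 by 1 -> R0=(1,0,0,0) value=1
Op 7: merge R3<->R2 -> R3=(0,0,0,6) R2=(0,0,0,6)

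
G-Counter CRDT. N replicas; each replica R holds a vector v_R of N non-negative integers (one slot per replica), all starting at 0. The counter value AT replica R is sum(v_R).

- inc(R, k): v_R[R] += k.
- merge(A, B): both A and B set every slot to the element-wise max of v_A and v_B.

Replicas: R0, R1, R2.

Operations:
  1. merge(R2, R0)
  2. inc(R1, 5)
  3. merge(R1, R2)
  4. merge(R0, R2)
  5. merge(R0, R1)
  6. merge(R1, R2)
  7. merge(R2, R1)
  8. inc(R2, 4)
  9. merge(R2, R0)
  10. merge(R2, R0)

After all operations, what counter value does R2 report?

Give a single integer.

Op 1: merge R2<->R0 -> R2=(0,0,0) R0=(0,0,0)
Op 2: inc R1 by 5 -> R1=(0,5,0) value=5
Op 3: merge R1<->R2 -> R1=(0,5,0) R2=(0,5,0)
Op 4: merge R0<->R2 -> R0=(0,5,0) R2=(0,5,0)
Op 5: merge R0<->R1 -> R0=(0,5,0) R1=(0,5,0)
Op 6: merge R1<->R2 -> R1=(0,5,0) R2=(0,5,0)
Op 7: merge R2<->R1 -> R2=(0,5,0) R1=(0,5,0)
Op 8: inc R2 by 4 -> R2=(0,5,4) value=9
Op 9: merge R2<->R0 -> R2=(0,5,4) R0=(0,5,4)
Op 10: merge R2<->R0 -> R2=(0,5,4) R0=(0,5,4)

Answer: 9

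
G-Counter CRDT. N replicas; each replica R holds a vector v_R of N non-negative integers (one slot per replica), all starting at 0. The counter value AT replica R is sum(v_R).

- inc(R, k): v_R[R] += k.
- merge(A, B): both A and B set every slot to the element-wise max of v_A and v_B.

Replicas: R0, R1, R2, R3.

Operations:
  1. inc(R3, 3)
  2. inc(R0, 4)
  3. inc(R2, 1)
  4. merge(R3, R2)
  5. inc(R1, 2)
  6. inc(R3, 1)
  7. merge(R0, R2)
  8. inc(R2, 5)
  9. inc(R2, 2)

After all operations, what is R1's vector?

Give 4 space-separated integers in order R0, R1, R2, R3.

Answer: 0 2 0 0

Derivation:
Op 1: inc R3 by 3 -> R3=(0,0,0,3) value=3
Op 2: inc R0 by 4 -> R0=(4,0,0,0) value=4
Op 3: inc R2 by 1 -> R2=(0,0,1,0) value=1
Op 4: merge R3<->R2 -> R3=(0,0,1,3) R2=(0,0,1,3)
Op 5: inc R1 by 2 -> R1=(0,2,0,0) value=2
Op 6: inc R3 by 1 -> R3=(0,0,1,4) value=5
Op 7: merge R0<->R2 -> R0=(4,0,1,3) R2=(4,0,1,3)
Op 8: inc R2 by 5 -> R2=(4,0,6,3) value=13
Op 9: inc R2 by 2 -> R2=(4,0,8,3) value=15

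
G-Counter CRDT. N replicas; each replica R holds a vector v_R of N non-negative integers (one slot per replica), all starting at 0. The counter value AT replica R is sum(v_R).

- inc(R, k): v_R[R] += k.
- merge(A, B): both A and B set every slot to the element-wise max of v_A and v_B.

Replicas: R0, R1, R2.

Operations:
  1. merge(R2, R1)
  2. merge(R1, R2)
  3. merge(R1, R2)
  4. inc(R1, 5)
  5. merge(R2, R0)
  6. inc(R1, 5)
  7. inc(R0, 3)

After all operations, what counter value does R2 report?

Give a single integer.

Op 1: merge R2<->R1 -> R2=(0,0,0) R1=(0,0,0)
Op 2: merge R1<->R2 -> R1=(0,0,0) R2=(0,0,0)
Op 3: merge R1<->R2 -> R1=(0,0,0) R2=(0,0,0)
Op 4: inc R1 by 5 -> R1=(0,5,0) value=5
Op 5: merge R2<->R0 -> R2=(0,0,0) R0=(0,0,0)
Op 6: inc R1 by 5 -> R1=(0,10,0) value=10
Op 7: inc R0 by 3 -> R0=(3,0,0) value=3

Answer: 0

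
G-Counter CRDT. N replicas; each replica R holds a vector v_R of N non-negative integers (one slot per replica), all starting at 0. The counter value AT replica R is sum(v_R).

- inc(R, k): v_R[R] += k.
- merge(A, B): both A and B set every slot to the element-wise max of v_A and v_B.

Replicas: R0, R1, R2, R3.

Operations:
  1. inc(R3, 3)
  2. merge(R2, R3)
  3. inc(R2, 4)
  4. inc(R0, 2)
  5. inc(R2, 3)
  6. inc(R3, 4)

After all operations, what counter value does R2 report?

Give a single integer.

Op 1: inc R3 by 3 -> R3=(0,0,0,3) value=3
Op 2: merge R2<->R3 -> R2=(0,0,0,3) R3=(0,0,0,3)
Op 3: inc R2 by 4 -> R2=(0,0,4,3) value=7
Op 4: inc R0 by 2 -> R0=(2,0,0,0) value=2
Op 5: inc R2 by 3 -> R2=(0,0,7,3) value=10
Op 6: inc R3 by 4 -> R3=(0,0,0,7) value=7

Answer: 10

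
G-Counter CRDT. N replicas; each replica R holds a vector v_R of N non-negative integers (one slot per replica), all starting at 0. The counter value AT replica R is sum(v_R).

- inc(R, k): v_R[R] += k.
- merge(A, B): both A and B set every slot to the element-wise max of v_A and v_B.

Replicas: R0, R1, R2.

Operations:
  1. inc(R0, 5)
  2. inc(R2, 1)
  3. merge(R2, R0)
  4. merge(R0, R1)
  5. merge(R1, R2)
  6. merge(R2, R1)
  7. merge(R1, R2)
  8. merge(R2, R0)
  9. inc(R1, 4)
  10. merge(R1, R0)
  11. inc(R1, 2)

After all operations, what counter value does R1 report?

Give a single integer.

Answer: 12

Derivation:
Op 1: inc R0 by 5 -> R0=(5,0,0) value=5
Op 2: inc R2 by 1 -> R2=(0,0,1) value=1
Op 3: merge R2<->R0 -> R2=(5,0,1) R0=(5,0,1)
Op 4: merge R0<->R1 -> R0=(5,0,1) R1=(5,0,1)
Op 5: merge R1<->R2 -> R1=(5,0,1) R2=(5,0,1)
Op 6: merge R2<->R1 -> R2=(5,0,1) R1=(5,0,1)
Op 7: merge R1<->R2 -> R1=(5,0,1) R2=(5,0,1)
Op 8: merge R2<->R0 -> R2=(5,0,1) R0=(5,0,1)
Op 9: inc R1 by 4 -> R1=(5,4,1) value=10
Op 10: merge R1<->R0 -> R1=(5,4,1) R0=(5,4,1)
Op 11: inc R1 by 2 -> R1=(5,6,1) value=12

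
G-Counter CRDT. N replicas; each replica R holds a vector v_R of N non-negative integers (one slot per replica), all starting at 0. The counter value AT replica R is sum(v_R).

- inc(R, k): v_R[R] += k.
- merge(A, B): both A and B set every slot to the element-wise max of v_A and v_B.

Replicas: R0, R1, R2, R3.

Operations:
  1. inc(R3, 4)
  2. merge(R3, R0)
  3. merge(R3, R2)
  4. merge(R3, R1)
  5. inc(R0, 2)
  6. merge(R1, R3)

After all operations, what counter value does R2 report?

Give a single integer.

Op 1: inc R3 by 4 -> R3=(0,0,0,4) value=4
Op 2: merge R3<->R0 -> R3=(0,0,0,4) R0=(0,0,0,4)
Op 3: merge R3<->R2 -> R3=(0,0,0,4) R2=(0,0,0,4)
Op 4: merge R3<->R1 -> R3=(0,0,0,4) R1=(0,0,0,4)
Op 5: inc R0 by 2 -> R0=(2,0,0,4) value=6
Op 6: merge R1<->R3 -> R1=(0,0,0,4) R3=(0,0,0,4)

Answer: 4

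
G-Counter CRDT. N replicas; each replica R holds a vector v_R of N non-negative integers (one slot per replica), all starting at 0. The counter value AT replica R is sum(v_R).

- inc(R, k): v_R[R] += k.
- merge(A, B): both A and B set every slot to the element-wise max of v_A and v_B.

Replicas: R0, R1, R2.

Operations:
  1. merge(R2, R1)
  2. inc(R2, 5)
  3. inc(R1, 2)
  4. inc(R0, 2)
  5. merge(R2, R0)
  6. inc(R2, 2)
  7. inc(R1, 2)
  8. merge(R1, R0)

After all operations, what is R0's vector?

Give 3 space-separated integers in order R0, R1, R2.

Answer: 2 4 5

Derivation:
Op 1: merge R2<->R1 -> R2=(0,0,0) R1=(0,0,0)
Op 2: inc R2 by 5 -> R2=(0,0,5) value=5
Op 3: inc R1 by 2 -> R1=(0,2,0) value=2
Op 4: inc R0 by 2 -> R0=(2,0,0) value=2
Op 5: merge R2<->R0 -> R2=(2,0,5) R0=(2,0,5)
Op 6: inc R2 by 2 -> R2=(2,0,7) value=9
Op 7: inc R1 by 2 -> R1=(0,4,0) value=4
Op 8: merge R1<->R0 -> R1=(2,4,5) R0=(2,4,5)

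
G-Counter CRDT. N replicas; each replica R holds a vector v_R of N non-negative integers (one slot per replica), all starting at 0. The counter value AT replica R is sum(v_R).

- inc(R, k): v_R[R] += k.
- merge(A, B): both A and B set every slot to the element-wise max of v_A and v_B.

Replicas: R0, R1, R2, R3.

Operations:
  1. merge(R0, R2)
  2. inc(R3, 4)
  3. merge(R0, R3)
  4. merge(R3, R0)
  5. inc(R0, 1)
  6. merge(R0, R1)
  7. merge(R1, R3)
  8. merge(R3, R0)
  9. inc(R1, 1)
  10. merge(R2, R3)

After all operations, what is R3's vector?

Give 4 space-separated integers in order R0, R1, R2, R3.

Answer: 1 0 0 4

Derivation:
Op 1: merge R0<->R2 -> R0=(0,0,0,0) R2=(0,0,0,0)
Op 2: inc R3 by 4 -> R3=(0,0,0,4) value=4
Op 3: merge R0<->R3 -> R0=(0,0,0,4) R3=(0,0,0,4)
Op 4: merge R3<->R0 -> R3=(0,0,0,4) R0=(0,0,0,4)
Op 5: inc R0 by 1 -> R0=(1,0,0,4) value=5
Op 6: merge R0<->R1 -> R0=(1,0,0,4) R1=(1,0,0,4)
Op 7: merge R1<->R3 -> R1=(1,0,0,4) R3=(1,0,0,4)
Op 8: merge R3<->R0 -> R3=(1,0,0,4) R0=(1,0,0,4)
Op 9: inc R1 by 1 -> R1=(1,1,0,4) value=6
Op 10: merge R2<->R3 -> R2=(1,0,0,4) R3=(1,0,0,4)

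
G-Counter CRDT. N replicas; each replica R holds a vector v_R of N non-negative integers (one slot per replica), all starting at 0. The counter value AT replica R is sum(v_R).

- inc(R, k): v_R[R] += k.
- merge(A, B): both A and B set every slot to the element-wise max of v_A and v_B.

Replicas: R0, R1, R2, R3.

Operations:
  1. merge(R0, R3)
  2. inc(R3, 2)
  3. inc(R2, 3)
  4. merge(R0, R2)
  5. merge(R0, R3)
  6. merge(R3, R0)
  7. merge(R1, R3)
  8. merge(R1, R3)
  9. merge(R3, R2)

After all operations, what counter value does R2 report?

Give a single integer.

Answer: 5

Derivation:
Op 1: merge R0<->R3 -> R0=(0,0,0,0) R3=(0,0,0,0)
Op 2: inc R3 by 2 -> R3=(0,0,0,2) value=2
Op 3: inc R2 by 3 -> R2=(0,0,3,0) value=3
Op 4: merge R0<->R2 -> R0=(0,0,3,0) R2=(0,0,3,0)
Op 5: merge R0<->R3 -> R0=(0,0,3,2) R3=(0,0,3,2)
Op 6: merge R3<->R0 -> R3=(0,0,3,2) R0=(0,0,3,2)
Op 7: merge R1<->R3 -> R1=(0,0,3,2) R3=(0,0,3,2)
Op 8: merge R1<->R3 -> R1=(0,0,3,2) R3=(0,0,3,2)
Op 9: merge R3<->R2 -> R3=(0,0,3,2) R2=(0,0,3,2)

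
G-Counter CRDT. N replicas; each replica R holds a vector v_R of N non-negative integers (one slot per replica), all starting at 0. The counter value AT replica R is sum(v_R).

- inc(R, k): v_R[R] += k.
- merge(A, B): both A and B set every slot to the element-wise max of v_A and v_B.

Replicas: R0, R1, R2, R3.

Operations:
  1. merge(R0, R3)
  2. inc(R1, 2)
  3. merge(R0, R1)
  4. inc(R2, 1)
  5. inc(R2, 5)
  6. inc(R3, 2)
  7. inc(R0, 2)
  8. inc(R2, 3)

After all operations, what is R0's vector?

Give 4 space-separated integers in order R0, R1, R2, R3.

Answer: 2 2 0 0

Derivation:
Op 1: merge R0<->R3 -> R0=(0,0,0,0) R3=(0,0,0,0)
Op 2: inc R1 by 2 -> R1=(0,2,0,0) value=2
Op 3: merge R0<->R1 -> R0=(0,2,0,0) R1=(0,2,0,0)
Op 4: inc R2 by 1 -> R2=(0,0,1,0) value=1
Op 5: inc R2 by 5 -> R2=(0,0,6,0) value=6
Op 6: inc R3 by 2 -> R3=(0,0,0,2) value=2
Op 7: inc R0 by 2 -> R0=(2,2,0,0) value=4
Op 8: inc R2 by 3 -> R2=(0,0,9,0) value=9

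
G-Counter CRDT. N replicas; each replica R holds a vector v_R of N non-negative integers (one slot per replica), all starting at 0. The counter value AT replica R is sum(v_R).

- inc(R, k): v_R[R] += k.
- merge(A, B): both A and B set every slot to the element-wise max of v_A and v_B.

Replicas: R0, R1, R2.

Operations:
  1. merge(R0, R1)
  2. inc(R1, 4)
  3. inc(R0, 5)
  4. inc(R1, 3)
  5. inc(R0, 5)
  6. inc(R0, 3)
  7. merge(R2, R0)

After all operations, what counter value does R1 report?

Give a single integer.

Answer: 7

Derivation:
Op 1: merge R0<->R1 -> R0=(0,0,0) R1=(0,0,0)
Op 2: inc R1 by 4 -> R1=(0,4,0) value=4
Op 3: inc R0 by 5 -> R0=(5,0,0) value=5
Op 4: inc R1 by 3 -> R1=(0,7,0) value=7
Op 5: inc R0 by 5 -> R0=(10,0,0) value=10
Op 6: inc R0 by 3 -> R0=(13,0,0) value=13
Op 7: merge R2<->R0 -> R2=(13,0,0) R0=(13,0,0)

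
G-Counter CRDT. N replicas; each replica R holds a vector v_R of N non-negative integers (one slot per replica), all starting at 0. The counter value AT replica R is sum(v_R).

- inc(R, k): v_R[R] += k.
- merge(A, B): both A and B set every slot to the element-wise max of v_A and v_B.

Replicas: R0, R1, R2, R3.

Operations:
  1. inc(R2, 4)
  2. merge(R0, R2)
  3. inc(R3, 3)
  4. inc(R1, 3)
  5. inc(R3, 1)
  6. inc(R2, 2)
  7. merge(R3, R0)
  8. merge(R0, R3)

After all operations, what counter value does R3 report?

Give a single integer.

Op 1: inc R2 by 4 -> R2=(0,0,4,0) value=4
Op 2: merge R0<->R2 -> R0=(0,0,4,0) R2=(0,0,4,0)
Op 3: inc R3 by 3 -> R3=(0,0,0,3) value=3
Op 4: inc R1 by 3 -> R1=(0,3,0,0) value=3
Op 5: inc R3 by 1 -> R3=(0,0,0,4) value=4
Op 6: inc R2 by 2 -> R2=(0,0,6,0) value=6
Op 7: merge R3<->R0 -> R3=(0,0,4,4) R0=(0,0,4,4)
Op 8: merge R0<->R3 -> R0=(0,0,4,4) R3=(0,0,4,4)

Answer: 8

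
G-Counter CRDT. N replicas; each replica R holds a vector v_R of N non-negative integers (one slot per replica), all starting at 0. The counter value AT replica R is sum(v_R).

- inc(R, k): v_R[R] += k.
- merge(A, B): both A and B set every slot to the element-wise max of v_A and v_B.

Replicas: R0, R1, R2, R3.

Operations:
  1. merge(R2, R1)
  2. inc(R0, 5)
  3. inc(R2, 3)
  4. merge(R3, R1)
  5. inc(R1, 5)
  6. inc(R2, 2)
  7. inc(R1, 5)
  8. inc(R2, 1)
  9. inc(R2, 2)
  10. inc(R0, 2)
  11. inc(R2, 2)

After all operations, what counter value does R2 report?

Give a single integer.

Op 1: merge R2<->R1 -> R2=(0,0,0,0) R1=(0,0,0,0)
Op 2: inc R0 by 5 -> R0=(5,0,0,0) value=5
Op 3: inc R2 by 3 -> R2=(0,0,3,0) value=3
Op 4: merge R3<->R1 -> R3=(0,0,0,0) R1=(0,0,0,0)
Op 5: inc R1 by 5 -> R1=(0,5,0,0) value=5
Op 6: inc R2 by 2 -> R2=(0,0,5,0) value=5
Op 7: inc R1 by 5 -> R1=(0,10,0,0) value=10
Op 8: inc R2 by 1 -> R2=(0,0,6,0) value=6
Op 9: inc R2 by 2 -> R2=(0,0,8,0) value=8
Op 10: inc R0 by 2 -> R0=(7,0,0,0) value=7
Op 11: inc R2 by 2 -> R2=(0,0,10,0) value=10

Answer: 10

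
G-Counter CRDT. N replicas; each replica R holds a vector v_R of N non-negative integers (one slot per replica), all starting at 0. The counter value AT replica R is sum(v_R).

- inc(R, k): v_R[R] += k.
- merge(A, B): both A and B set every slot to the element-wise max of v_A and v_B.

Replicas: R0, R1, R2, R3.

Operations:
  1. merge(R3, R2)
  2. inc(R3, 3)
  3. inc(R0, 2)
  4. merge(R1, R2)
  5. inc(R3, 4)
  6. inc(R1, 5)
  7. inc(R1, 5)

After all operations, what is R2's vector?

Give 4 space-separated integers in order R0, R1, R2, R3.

Answer: 0 0 0 0

Derivation:
Op 1: merge R3<->R2 -> R3=(0,0,0,0) R2=(0,0,0,0)
Op 2: inc R3 by 3 -> R3=(0,0,0,3) value=3
Op 3: inc R0 by 2 -> R0=(2,0,0,0) value=2
Op 4: merge R1<->R2 -> R1=(0,0,0,0) R2=(0,0,0,0)
Op 5: inc R3 by 4 -> R3=(0,0,0,7) value=7
Op 6: inc R1 by 5 -> R1=(0,5,0,0) value=5
Op 7: inc R1 by 5 -> R1=(0,10,0,0) value=10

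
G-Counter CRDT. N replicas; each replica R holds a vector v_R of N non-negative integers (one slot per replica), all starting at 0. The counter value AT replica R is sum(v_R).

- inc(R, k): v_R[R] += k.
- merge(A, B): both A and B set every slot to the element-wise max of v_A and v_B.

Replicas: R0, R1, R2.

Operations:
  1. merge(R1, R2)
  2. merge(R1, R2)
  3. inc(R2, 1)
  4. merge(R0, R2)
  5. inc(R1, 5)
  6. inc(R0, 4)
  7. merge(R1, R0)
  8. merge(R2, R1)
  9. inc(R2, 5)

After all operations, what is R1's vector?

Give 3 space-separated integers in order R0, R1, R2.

Op 1: merge R1<->R2 -> R1=(0,0,0) R2=(0,0,0)
Op 2: merge R1<->R2 -> R1=(0,0,0) R2=(0,0,0)
Op 3: inc R2 by 1 -> R2=(0,0,1) value=1
Op 4: merge R0<->R2 -> R0=(0,0,1) R2=(0,0,1)
Op 5: inc R1 by 5 -> R1=(0,5,0) value=5
Op 6: inc R0 by 4 -> R0=(4,0,1) value=5
Op 7: merge R1<->R0 -> R1=(4,5,1) R0=(4,5,1)
Op 8: merge R2<->R1 -> R2=(4,5,1) R1=(4,5,1)
Op 9: inc R2 by 5 -> R2=(4,5,6) value=15

Answer: 4 5 1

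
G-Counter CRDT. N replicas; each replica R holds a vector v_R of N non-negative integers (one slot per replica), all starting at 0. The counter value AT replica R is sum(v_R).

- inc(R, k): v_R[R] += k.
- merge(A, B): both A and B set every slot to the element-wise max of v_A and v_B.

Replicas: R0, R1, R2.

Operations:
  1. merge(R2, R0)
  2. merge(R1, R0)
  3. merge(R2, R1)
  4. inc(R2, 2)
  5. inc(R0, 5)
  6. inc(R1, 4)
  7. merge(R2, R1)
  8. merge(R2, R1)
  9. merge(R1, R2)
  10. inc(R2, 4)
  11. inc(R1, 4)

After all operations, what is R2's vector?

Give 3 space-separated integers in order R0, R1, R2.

Answer: 0 4 6

Derivation:
Op 1: merge R2<->R0 -> R2=(0,0,0) R0=(0,0,0)
Op 2: merge R1<->R0 -> R1=(0,0,0) R0=(0,0,0)
Op 3: merge R2<->R1 -> R2=(0,0,0) R1=(0,0,0)
Op 4: inc R2 by 2 -> R2=(0,0,2) value=2
Op 5: inc R0 by 5 -> R0=(5,0,0) value=5
Op 6: inc R1 by 4 -> R1=(0,4,0) value=4
Op 7: merge R2<->R1 -> R2=(0,4,2) R1=(0,4,2)
Op 8: merge R2<->R1 -> R2=(0,4,2) R1=(0,4,2)
Op 9: merge R1<->R2 -> R1=(0,4,2) R2=(0,4,2)
Op 10: inc R2 by 4 -> R2=(0,4,6) value=10
Op 11: inc R1 by 4 -> R1=(0,8,2) value=10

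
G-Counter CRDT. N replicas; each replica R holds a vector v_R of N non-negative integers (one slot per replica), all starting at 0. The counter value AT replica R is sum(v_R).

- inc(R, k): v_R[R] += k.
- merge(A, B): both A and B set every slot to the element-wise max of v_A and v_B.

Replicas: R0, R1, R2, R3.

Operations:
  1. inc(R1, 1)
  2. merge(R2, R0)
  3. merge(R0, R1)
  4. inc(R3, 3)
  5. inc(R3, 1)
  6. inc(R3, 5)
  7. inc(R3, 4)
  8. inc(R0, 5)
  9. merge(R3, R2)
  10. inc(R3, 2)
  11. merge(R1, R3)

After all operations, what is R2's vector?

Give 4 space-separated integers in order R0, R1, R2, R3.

Answer: 0 0 0 13

Derivation:
Op 1: inc R1 by 1 -> R1=(0,1,0,0) value=1
Op 2: merge R2<->R0 -> R2=(0,0,0,0) R0=(0,0,0,0)
Op 3: merge R0<->R1 -> R0=(0,1,0,0) R1=(0,1,0,0)
Op 4: inc R3 by 3 -> R3=(0,0,0,3) value=3
Op 5: inc R3 by 1 -> R3=(0,0,0,4) value=4
Op 6: inc R3 by 5 -> R3=(0,0,0,9) value=9
Op 7: inc R3 by 4 -> R3=(0,0,0,13) value=13
Op 8: inc R0 by 5 -> R0=(5,1,0,0) value=6
Op 9: merge R3<->R2 -> R3=(0,0,0,13) R2=(0,0,0,13)
Op 10: inc R3 by 2 -> R3=(0,0,0,15) value=15
Op 11: merge R1<->R3 -> R1=(0,1,0,15) R3=(0,1,0,15)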